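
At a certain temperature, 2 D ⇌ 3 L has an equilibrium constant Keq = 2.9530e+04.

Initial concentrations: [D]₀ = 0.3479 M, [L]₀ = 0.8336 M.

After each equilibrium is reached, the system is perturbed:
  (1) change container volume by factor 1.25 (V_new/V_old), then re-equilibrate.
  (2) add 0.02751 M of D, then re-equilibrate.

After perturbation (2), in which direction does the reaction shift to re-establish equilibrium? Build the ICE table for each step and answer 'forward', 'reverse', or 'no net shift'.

Direction: forward

Q₀ = 4.786 vs Keq = 2.9530e+04 ⇒ Q<K, forward
Step 1:
                    D           L
  init         0.3479      0.8336
  Δ           -0.3389      0.5083
  eq         0.009046       1.342
  solve Keq expr → x = 0.1694; check Q = 2.9530e+04
Then change container volume by factor 1.25 (V_new/V_old).
Step 2:
                    D           L
  init       0.007237       1.074
  Δ       -7.5375e-04    0.001131
  eq         0.006483       1.075
  solve Keq expr → x = 3.7688e-04; check Q = 2.9530e+04
Then add 0.02751 M of D.
Step 3:
                    D           L
  init        0.03399       1.075
  Δ          -0.02714     0.04071
  eq         0.006855       1.115
  solve Keq expr → x = 0.01357; check Q = 2.9530e+04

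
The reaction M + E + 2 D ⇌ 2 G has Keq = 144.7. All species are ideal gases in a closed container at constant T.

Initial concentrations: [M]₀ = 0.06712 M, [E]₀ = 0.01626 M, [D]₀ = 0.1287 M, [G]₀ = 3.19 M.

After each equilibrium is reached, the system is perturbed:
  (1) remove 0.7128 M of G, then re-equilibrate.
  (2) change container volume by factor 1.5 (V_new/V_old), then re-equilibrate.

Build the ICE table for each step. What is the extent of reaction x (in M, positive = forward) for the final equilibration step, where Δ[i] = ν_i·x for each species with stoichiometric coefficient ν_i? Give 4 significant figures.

x = -0.03661 M

Q₀ = 5.6293e+05 vs Keq = 144.7 ⇒ Q>K, reverse
Step 1:
                  M         E         D         G
  init      0.06712   0.01626    0.1287      3.19
  Δ          0.2785    0.2785     0.557    -0.557
  eq         0.3456    0.2948    0.6857     2.633
  solve Keq expr → x = -0.2785; check Q = 144.7
Then remove 0.7128 M of G.
Step 2:
                  M         E         D         G
  init       0.3456    0.2948    0.6857      1.92
  Δ        -0.04207  -0.04207  -0.08414   0.08414
  eq         0.3036    0.2527    0.6016     2.004
  solve Keq expr → x = 0.04207; check Q = 144.7
Then change container volume by factor 1.5 (V_new/V_old).
Step 3:
                  M         E         D         G
  init       0.2024    0.1685    0.4011     1.336
  Δ         0.03661   0.03661   0.07321  -0.07321
  eq          0.239    0.2051    0.4743     1.263
  solve Keq expr → x = -0.03661; check Q = 144.7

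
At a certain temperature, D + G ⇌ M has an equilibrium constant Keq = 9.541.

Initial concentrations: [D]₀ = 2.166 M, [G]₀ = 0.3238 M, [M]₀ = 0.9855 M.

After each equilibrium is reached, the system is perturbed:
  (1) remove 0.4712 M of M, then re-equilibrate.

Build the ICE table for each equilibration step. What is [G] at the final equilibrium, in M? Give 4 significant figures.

[G]_eq = 0.04412 M

Q₀ = 1.405 vs Keq = 9.541 ⇒ Q<K, forward
Step 1:
                   D          G          M
  init         2.166     0.3238     0.9855
  Δ          -0.2557    -0.2557     0.2557
  eq            1.91     0.0681      1.241
  solve Keq expr → x = 0.2557; check Q = 9.541
Then remove 0.4712 M of M.
Step 2:
                   D          G          M
  init          1.91     0.0681       0.77
  Δ         -0.02398   -0.02398    0.02398
  eq           1.886    0.04412      0.794
  solve Keq expr → x = 0.02398; check Q = 9.541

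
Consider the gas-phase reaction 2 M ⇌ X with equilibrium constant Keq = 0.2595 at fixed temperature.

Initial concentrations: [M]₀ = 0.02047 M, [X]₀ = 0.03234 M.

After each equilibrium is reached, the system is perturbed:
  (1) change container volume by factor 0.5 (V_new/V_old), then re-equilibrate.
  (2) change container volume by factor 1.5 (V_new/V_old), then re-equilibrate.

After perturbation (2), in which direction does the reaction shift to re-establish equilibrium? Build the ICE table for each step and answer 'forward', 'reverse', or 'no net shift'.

Q₀ = 77.18 vs Keq = 0.2595 ⇒ Q>K, reverse
Step 1:
                  M         X
  I         0.02047   0.03234
  C         0.06122  -0.03061
  E         0.08169  0.001732
  solve Keq expr → x = -0.03061; check Q = 0.2595
Then change container volume by factor 0.5 (V_new/V_old).
Step 2:
                  M         X
  I          0.1634  0.003463
  C       -0.005938  0.002969
  E          0.1574  0.006432
  solve Keq expr → x = 0.002969; check Q = 0.2595
Then change container volume by factor 1.5 (V_new/V_old).
Step 3:
                  M         X
  I           0.105  0.004288
  C        0.002575 -0.001287
  E          0.1075  0.003001
  solve Keq expr → x = -0.001287; check Q = 0.2595

Direction: reverse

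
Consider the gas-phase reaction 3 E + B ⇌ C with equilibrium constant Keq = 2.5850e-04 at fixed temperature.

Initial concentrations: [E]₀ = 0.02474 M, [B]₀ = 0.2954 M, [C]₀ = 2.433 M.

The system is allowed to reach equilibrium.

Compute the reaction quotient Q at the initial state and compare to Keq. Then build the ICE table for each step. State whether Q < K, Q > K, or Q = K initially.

Q₀ = 5.4392e+05; Q > K (proceeds reverse)

Q₀ = 5.4392e+05 vs Keq = 2.5850e-04 ⇒ Q>K, reverse
Step 1:
                    E           B           C
  I           0.02474      0.2954       2.433
  C             6.702       2.234      -2.234
  E             6.727       2.529       0.199
  solve Keq expr → x = -2.234; check Q = 2.5850e-04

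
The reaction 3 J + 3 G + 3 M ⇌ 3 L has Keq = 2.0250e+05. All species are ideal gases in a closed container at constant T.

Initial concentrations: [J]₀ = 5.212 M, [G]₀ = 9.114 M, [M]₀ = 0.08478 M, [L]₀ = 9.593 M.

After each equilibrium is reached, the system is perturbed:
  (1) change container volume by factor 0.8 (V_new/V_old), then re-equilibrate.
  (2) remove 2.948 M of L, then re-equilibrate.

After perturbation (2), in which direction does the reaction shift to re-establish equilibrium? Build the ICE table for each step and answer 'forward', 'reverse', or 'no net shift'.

Q₀ = 13.52 vs Keq = 2.0250e+05 ⇒ Q<K, forward
Step 1:
                   J          G          M          L
  I            5.212      9.114    0.08478      9.593
  C         -0.08123   -0.08123   -0.08123    0.08123
  E            5.131      9.033   0.003555      9.674
  solve Keq expr → x = 0.02708; check Q = 2.0250e+05
Then change container volume by factor 0.8 (V_new/V_old).
Step 2:
                   J          G          M          L
  I            6.413      11.29   0.004443      12.09
  C        -0.001598  -0.001598  -0.001598   0.001598
  E            6.412      11.29   0.002845      12.09
  solve Keq expr → x = 5.3271e-04; check Q = 2.0250e+05
Then remove 2.948 M of L.
Step 3:
                   J          G          M          L
  I            6.412      11.29   0.002845      9.146
  C       -6.9300e-04 -6.9300e-04 -6.9300e-04 6.9300e-04
  E            6.411      11.29   0.002152      9.147
  solve Keq expr → x = 2.3100e-04; check Q = 2.0250e+05

Direction: forward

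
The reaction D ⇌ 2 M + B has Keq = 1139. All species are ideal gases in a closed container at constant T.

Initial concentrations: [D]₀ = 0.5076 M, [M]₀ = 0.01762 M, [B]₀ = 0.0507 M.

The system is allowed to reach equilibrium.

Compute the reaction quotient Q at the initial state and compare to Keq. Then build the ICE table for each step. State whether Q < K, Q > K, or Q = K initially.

Q₀ = 3.1010e-05 vs Keq = 1139 ⇒ Q<K, forward
Step 1:
                   D          M          B
  I           0.5076    0.01762     0.0507
  C          -0.5071      1.014     0.5071
  E       5.2133e-04      1.032     0.5578
  solve Keq expr → x = 0.5071; check Q = 1139

Q₀ = 3.1010e-05; Q < K (proceeds forward)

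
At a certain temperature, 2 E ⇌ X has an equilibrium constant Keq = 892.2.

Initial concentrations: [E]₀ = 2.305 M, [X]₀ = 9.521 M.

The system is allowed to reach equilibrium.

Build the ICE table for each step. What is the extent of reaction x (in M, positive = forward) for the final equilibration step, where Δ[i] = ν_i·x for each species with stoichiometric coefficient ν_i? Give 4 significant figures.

Q₀ = 1.792 vs Keq = 892.2 ⇒ Q<K, forward
Step 1:
                    E           X
  Initial       2.305       9.521
  Change       -2.196       1.098
  Equil        0.1091       10.62
  solve Keq expr → x = 1.098; check Q = 892.2

x = 1.098 M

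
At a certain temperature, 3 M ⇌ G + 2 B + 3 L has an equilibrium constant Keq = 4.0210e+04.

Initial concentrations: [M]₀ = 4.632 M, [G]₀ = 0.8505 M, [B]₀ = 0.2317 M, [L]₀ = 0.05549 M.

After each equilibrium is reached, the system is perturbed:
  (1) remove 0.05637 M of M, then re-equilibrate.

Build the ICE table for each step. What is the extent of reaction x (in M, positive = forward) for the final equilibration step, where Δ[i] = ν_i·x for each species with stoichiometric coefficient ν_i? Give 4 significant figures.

Q₀ = 7.8499e-08 vs Keq = 4.0210e+04 ⇒ Q<K, forward
Step 1:
                   M          G          B          L
  init         4.632     0.8505     0.2317    0.05549
  Δ           -4.279      1.426      2.853      4.279
  eq          0.3527      2.277      3.085      4.335
  solve Keq expr → x = 1.426; check Q = 4.0210e+04
Then remove 0.05637 M of M.
Step 2:
                   M          G          B          L
  init        0.2964      2.277      3.085      4.335
  Δ          0.04908   -0.01636   -0.03272   -0.04908
  eq          0.3454      2.261      3.052      4.286
  solve Keq expr → x = -0.01636; check Q = 4.0210e+04

x = -0.01636 M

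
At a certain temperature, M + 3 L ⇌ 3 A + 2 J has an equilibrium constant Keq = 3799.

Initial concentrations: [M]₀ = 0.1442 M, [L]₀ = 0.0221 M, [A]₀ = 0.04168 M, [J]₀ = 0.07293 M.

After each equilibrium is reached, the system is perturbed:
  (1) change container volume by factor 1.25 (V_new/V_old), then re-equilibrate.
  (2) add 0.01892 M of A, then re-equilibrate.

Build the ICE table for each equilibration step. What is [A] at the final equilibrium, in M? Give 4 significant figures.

[A]_eq = 0.0684 M

Q₀ = 0.2474 vs Keq = 3799 ⇒ Q<K, forward
Step 1:
                   M          L          A          J
  init        0.1442     0.0221    0.04168    0.07293
  Δ        -0.006862   -0.02059    0.02059    0.01372
  eq          0.1373   0.001515    0.06227    0.08665
  solve Keq expr → x = 0.006862; check Q = 3799
Then change container volume by factor 1.25 (V_new/V_old).
Step 2:
                   M          L          A          J
  init        0.1099   0.001212    0.04981    0.06932
  Δ       -2.8082e-05 -8.4246e-05 8.4246e-05 5.6164e-05
  eq          0.1098   0.001127     0.0499    0.06938
  solve Keq expr → x = 2.8082e-05; check Q = 3799
Then add 0.01892 M of A.
Step 3:
                   M          L          A          J
  init        0.1098   0.001127    0.06882    0.06938
  Δ       1.3780e-04 4.1341e-04 -4.1341e-04 -2.7561e-04
  eq            0.11   0.001541     0.0684     0.0691
  solve Keq expr → x = -1.3780e-04; check Q = 3799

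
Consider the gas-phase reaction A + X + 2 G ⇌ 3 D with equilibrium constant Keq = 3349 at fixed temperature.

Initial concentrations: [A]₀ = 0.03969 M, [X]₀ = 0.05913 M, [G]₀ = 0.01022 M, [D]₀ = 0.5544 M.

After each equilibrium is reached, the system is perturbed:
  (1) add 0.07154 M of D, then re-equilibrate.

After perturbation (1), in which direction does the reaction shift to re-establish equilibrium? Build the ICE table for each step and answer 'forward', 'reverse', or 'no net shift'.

Direction: reverse

Q₀ = 6.9515e+05 vs Keq = 3349 ⇒ Q>K, reverse
Step 1:
                   A          X          G          D
  I          0.03969    0.05913    0.01022     0.5544
  C          0.02977    0.02977    0.05953    -0.0893
  E          0.06946     0.0889    0.06975     0.4651
  solve Keq expr → x = -0.02977; check Q = 3349
Then add 0.07154 M of D.
Step 2:
                   A          X          G          D
  I          0.06946     0.0889    0.06975     0.5366
  C         0.004477   0.004477   0.008955   -0.01343
  E          0.07393    0.09337    0.07871     0.5232
  solve Keq expr → x = -0.004477; check Q = 3349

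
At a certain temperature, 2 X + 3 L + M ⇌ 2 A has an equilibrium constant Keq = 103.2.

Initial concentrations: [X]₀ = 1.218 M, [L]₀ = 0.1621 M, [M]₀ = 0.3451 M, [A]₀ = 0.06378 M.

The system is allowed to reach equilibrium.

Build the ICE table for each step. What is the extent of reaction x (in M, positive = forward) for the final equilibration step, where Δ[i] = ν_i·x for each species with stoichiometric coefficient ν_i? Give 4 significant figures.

Q₀ = 1.865 vs Keq = 103.2 ⇒ Q<K, forward
Step 1:
                    X           L           M           A
  I             1.218      0.1621      0.3451     0.06378
  C          -0.06078    -0.09118    -0.03039     0.06078
  E             1.157     0.07092      0.3147      0.1246
  solve Keq expr → x = 0.03039; check Q = 103.2

x = 0.03039 M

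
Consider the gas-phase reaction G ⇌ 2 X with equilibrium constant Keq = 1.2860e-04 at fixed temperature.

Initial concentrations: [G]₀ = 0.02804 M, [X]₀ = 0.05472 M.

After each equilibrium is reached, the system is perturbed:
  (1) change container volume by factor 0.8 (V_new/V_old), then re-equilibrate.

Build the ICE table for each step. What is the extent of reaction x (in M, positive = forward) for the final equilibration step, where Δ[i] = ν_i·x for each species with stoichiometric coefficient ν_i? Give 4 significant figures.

x = -1.7214e-04 M

Q₀ = 0.1068 vs Keq = 1.2860e-04 ⇒ Q>K, reverse
Step 1:
                    G           X
  init        0.02804     0.05472
  Δ           0.02604    -0.05208
  eq          0.05408    0.002637
  solve Keq expr → x = -0.02604; check Q = 1.2860e-04
Then change container volume by factor 0.8 (V_new/V_old).
Step 2:
                    G           X
  init         0.0676    0.003297
  Δ        1.7214e-04 -3.4427e-04
  eq          0.06777    0.002952
  solve Keq expr → x = -1.7214e-04; check Q = 1.2860e-04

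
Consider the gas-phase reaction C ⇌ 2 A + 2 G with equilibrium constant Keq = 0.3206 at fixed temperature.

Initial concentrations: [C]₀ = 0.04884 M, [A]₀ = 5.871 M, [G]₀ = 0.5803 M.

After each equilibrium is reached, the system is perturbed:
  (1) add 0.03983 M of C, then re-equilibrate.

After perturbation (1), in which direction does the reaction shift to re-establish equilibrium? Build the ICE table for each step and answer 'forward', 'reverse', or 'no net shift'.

Direction: forward

Q₀ = 237.7 vs Keq = 0.3206 ⇒ Q>K, reverse
Step 1:
                   C          A          G
  init       0.04884      5.871     0.5803
  Δ           0.2607    -0.5214    -0.5214
  eq          0.3095       5.35    0.05889
  solve Keq expr → x = -0.2607; check Q = 0.3206
Then add 0.03983 M of C.
Step 2:
                   C          A          G
  init        0.3494       5.35    0.05889
  Δ        -0.001739   0.003478   0.003478
  eq          0.3476      5.353    0.06237
  solve Keq expr → x = 0.001739; check Q = 0.3206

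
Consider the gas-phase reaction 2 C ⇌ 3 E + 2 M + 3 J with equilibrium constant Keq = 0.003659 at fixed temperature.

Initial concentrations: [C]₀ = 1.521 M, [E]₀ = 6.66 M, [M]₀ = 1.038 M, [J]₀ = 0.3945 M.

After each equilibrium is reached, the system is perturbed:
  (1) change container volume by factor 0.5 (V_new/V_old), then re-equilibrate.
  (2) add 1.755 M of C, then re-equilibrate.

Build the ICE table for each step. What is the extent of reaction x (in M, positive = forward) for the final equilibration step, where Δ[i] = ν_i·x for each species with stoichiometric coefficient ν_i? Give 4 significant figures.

Q₀ = 8.447 vs Keq = 0.003659 ⇒ Q>K, reverse
Step 1:
                  C         E         M         J
  I           1.521      6.66     1.038    0.3945
  C          0.2355   -0.3533   -0.2355   -0.3533
  E           1.757     6.307    0.8025   0.04119
  solve Keq expr → x = -0.1178; check Q = 0.003659
Then change container volume by factor 0.5 (V_new/V_old).
Step 2:
                  C         E         M         J
  I           3.513     12.61     1.605   0.08238
  C         0.04078  -0.06117  -0.04078  -0.06117
  E           3.554     12.55     1.564   0.02122
  solve Keq expr → x = -0.02039; check Q = 0.003659
Then add 1.755 M of C.
Step 3:
                  C         E         M         J
  I           5.309     12.55     1.564   0.02122
  C       -0.004286  0.006429  0.004286  0.006429
  E           5.305     12.56     1.568   0.02765
  solve Keq expr → x = 0.002143; check Q = 0.003659

x = 0.002143 M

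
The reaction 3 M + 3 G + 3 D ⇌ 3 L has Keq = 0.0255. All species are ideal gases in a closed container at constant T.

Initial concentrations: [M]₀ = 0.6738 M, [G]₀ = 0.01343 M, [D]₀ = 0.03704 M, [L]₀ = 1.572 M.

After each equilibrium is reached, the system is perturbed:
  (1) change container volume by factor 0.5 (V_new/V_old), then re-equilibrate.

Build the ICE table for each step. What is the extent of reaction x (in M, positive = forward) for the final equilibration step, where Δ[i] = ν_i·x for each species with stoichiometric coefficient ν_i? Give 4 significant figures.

Q₀ = 1.0316e+11 vs Keq = 0.0255 ⇒ Q>K, reverse
Step 1:
                  M         G         D         L
  init       0.6738   0.01343   0.03704     1.572
  Δ           1.023     1.023     1.023    -1.023
  eq          1.697     1.037      1.06    0.5489
  solve Keq expr → x = -0.341; check Q = 0.0255
Then change container volume by factor 0.5 (V_new/V_old).
Step 2:
                  M         G         D         L
  init        3.394     2.073      2.12     1.098
  Δ         -0.6355   -0.6355   -0.6355    0.6355
  eq          2.758     1.438     1.485     1.733
  solve Keq expr → x = 0.2118; check Q = 0.0255

x = 0.2118 M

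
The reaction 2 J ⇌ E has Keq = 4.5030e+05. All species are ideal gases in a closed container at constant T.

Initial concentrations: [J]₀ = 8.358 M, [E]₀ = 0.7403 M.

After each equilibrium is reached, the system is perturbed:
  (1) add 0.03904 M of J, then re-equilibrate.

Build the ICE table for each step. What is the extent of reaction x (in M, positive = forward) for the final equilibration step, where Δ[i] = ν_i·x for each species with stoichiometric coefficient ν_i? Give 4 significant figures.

x = 0.01952 M

Q₀ = 0.0106 vs Keq = 4.5030e+05 ⇒ Q<K, forward
Step 1:
                   J          E
  Initial      8.358     0.7403
  Change      -8.355      4.177
  Equil     0.003305      4.918
  solve Keq expr → x = 4.177; check Q = 4.5030e+05
Then add 0.03904 M of J.
Step 2:
                   J          E
  Initial    0.04234      4.918
  Change    -0.03903    0.01952
  Equil     0.003311      4.937
  solve Keq expr → x = 0.01952; check Q = 4.5030e+05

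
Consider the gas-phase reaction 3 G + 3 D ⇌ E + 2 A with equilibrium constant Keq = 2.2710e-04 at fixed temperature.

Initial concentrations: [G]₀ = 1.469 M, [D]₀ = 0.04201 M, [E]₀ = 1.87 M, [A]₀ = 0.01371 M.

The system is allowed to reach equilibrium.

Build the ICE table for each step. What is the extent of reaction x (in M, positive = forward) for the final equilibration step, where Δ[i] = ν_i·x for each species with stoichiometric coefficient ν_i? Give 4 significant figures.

x = -0.0067 M

Q₀ = 1.496 vs Keq = 2.2710e-04 ⇒ Q>K, reverse
Step 1:
                    G           D           E           A
  I             1.469     0.04201        1.87     0.01371
  C            0.0201      0.0201     -0.0067     -0.0134
  E             1.489     0.06211       1.863  3.1052e-04
  solve Keq expr → x = -0.0067; check Q = 2.2710e-04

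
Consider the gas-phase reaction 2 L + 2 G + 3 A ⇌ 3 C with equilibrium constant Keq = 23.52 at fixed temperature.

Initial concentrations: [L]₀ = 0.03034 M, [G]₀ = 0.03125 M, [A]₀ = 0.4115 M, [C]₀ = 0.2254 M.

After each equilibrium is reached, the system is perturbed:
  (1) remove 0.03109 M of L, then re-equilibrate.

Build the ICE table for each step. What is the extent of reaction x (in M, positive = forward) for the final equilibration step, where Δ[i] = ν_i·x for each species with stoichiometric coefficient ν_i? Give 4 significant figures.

x = -0.003087 M

Q₀ = 1.8282e+05 vs Keq = 23.52 ⇒ Q>K, reverse
Step 1:
                  L         G         A         C
  init      0.03034   0.03125    0.4115    0.2254
  Δ         0.08889   0.08889    0.1333   -0.1333
  eq         0.1192    0.1201    0.5448   0.09207
  solve Keq expr → x = -0.04444; check Q = 23.52
Then remove 0.03109 M of L.
Step 2:
                  L         G         A         C
  init      0.08814    0.1201    0.5448   0.09207
  Δ        0.006174  0.006174  0.009261 -0.009261
  eq        0.09431    0.1263    0.5541   0.08281
  solve Keq expr → x = -0.003087; check Q = 23.52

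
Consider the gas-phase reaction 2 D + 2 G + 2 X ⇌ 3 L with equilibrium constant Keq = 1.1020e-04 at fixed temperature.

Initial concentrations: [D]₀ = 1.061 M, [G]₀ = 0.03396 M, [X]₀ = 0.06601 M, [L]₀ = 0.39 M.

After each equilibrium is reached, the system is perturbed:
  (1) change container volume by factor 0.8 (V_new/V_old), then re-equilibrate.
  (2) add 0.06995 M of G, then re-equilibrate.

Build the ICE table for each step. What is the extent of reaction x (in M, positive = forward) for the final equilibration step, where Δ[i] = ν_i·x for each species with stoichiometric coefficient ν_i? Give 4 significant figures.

x = 7.2822e-04 M

Q₀ = 1.0486e+04 vs Keq = 1.1020e-04 ⇒ Q>K, reverse
Step 1:
                   D          G          X          L
  init         1.061    0.03396    0.06601       0.39
  Δ           0.2522     0.2522     0.2522    -0.3784
  eq           1.313     0.2862     0.3183    0.01164
  solve Keq expr → x = -0.1261; check Q = 1.1020e-04
Then change container volume by factor 0.8 (V_new/V_old).
Step 2:
                   D          G          X          L
  init         1.642     0.3578     0.3978    0.01455
  Δ        -0.002314  -0.002314  -0.002314   0.003471
  eq           1.639     0.3554     0.3955    0.01802
  solve Keq expr → x = 0.001157; check Q = 1.1020e-04
Then add 0.06995 M of G.
Step 3:
                   D          G          X          L
  init         1.639     0.4254     0.3955    0.01802
  Δ        -0.001456  -0.001456  -0.001456   0.002185
  eq           1.638     0.4239      0.394     0.0202
  solve Keq expr → x = 7.2822e-04; check Q = 1.1020e-04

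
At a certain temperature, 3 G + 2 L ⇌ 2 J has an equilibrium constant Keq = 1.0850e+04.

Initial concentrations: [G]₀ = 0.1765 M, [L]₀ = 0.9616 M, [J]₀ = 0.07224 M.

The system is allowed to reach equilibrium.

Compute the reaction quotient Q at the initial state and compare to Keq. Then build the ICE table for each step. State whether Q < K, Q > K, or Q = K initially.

Q₀ = 1.026 vs Keq = 1.0850e+04 ⇒ Q<K, forward
Step 1:
                  G         L         J
  init       0.1765    0.9616   0.07224
  Δ         -0.1606    -0.107     0.107
  eq        0.01595    0.8546    0.1793
  solve Keq expr → x = 0.05352; check Q = 1.0850e+04

Q₀ = 1.026; Q < K (proceeds forward)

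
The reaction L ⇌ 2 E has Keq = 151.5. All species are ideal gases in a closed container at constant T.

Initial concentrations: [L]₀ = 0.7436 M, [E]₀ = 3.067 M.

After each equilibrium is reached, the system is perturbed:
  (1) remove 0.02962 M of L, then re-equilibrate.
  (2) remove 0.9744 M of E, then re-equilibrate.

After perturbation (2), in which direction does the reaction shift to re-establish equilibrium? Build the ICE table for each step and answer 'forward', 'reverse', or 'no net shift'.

Direction: forward

Q₀ = 12.65 vs Keq = 151.5 ⇒ Q<K, forward
Step 1:
                   L          E
  Initial     0.7436      3.067
  Change      -0.621      1.242
  Equil       0.1226      4.309
  solve Keq expr → x = 0.621; check Q = 151.5
Then remove 0.02962 M of L.
Step 2:
                   L          E
  Initial    0.09294      4.309
  Change     0.02661   -0.05322
  Equil       0.1196      4.256
  solve Keq expr → x = -0.02661; check Q = 151.5
Then remove 0.9744 M of E.
Step 3:
                   L          E
  Initial     0.1196      3.281
  Change    -0.04456    0.08913
  Equil      0.07499      3.371
  solve Keq expr → x = 0.04456; check Q = 151.5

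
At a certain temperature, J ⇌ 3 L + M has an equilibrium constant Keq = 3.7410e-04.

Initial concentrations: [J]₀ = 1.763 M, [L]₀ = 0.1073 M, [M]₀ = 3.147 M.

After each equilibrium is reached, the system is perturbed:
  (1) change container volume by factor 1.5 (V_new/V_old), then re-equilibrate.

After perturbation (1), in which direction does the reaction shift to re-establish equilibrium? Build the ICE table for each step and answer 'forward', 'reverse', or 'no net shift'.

Q₀ = 0.002205 vs Keq = 3.7410e-04 ⇒ Q>K, reverse
Step 1:
                    J           L           M
  Initial       1.763      0.1073       3.147
  Change      0.01587    -0.04762    -0.01587
  Equil         1.779     0.05968       3.131
  solve Keq expr → x = -0.01587; check Q = 3.7410e-04
Then change container volume by factor 1.5 (V_new/V_old).
Step 2:
                    J           L           M
  Initial       1.186     0.03979       2.087
  Change    -0.006573     0.01972    0.006573
  Equil         1.179      0.0595       2.094
  solve Keq expr → x = 0.006573; check Q = 3.7410e-04

Direction: forward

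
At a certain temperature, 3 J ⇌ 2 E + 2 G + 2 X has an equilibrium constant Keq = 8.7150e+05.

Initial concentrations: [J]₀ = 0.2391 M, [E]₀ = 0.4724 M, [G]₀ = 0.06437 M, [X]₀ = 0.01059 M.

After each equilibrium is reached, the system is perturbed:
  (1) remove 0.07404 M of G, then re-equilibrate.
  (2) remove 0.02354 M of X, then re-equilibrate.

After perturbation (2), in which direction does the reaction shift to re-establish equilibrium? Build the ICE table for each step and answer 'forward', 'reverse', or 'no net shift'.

Direction: forward

Q₀ = 7.5865e-06 vs Keq = 8.7150e+05 ⇒ Q<K, forward
Step 1:
                   J          E          G          X
  I           0.2391     0.4724    0.06437    0.01059
  C          -0.2382     0.1588     0.1588     0.1588
  E       8.6785e-04     0.6312     0.2232     0.1694
  solve Keq expr → x = 0.07941; check Q = 8.7150e+05
Then remove 0.07404 M of G.
Step 2:
                   J          E          G          X
  I       8.6785e-04     0.6312     0.1492     0.1694
  C       -2.0365e-04 1.3576e-04 1.3576e-04 1.3576e-04
  E       6.6421e-04     0.6314     0.1493     0.1695
  solve Keq expr → x = 6.7882e-05; check Q = 8.7150e+05
Then remove 0.02354 M of X.
Step 3:
                   J          E          G          X
  I       6.6421e-04     0.6314     0.1493      0.146
  C       -6.2744e-05 4.1829e-05 4.1829e-05 4.1829e-05
  E       6.0146e-04     0.6314     0.1493      0.146
  solve Keq expr → x = 2.0915e-05; check Q = 8.7150e+05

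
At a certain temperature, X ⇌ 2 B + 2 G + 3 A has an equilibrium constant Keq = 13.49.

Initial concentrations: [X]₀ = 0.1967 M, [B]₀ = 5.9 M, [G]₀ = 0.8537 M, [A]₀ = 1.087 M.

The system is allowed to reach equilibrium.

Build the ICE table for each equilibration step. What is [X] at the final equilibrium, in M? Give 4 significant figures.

[X]_eq = 0.3203 M

Q₀ = 165.7 vs Keq = 13.49 ⇒ Q>K, reverse
Step 1:
                  X         B         G         A
  init       0.1967       5.9    0.8537     1.087
  Δ          0.1236   -0.2471   -0.2471   -0.3707
  eq         0.3203     5.653    0.6066    0.7163
  solve Keq expr → x = -0.1236; check Q = 13.49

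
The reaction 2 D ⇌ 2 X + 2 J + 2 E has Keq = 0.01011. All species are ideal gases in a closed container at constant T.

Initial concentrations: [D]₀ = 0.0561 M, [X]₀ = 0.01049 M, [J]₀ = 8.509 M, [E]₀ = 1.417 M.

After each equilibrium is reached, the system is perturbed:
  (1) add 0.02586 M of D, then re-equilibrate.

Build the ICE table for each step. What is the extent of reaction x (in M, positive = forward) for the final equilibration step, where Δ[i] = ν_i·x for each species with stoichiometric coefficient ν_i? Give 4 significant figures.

x = 1.0774e-04 M

Q₀ = 5.083 vs Keq = 0.01011 ⇒ Q>K, reverse
Step 1:
                   D          X          J          E
  Initial     0.0561    0.01049      8.509      1.417
  Change    0.009935  -0.009935  -0.009935  -0.009935
  Equil      0.06603 5.5522e-04      8.499      1.407
  solve Keq expr → x = -0.004967; check Q = 0.01011
Then add 0.02586 M of D.
Step 2:
                   D          X          J          E
  Initial    0.09189 5.5522e-04      8.499      1.407
  Change  -2.1548e-04 2.1548e-04 2.1548e-04 2.1548e-04
  Equil      0.09168 7.7070e-04      8.499      1.407
  solve Keq expr → x = 1.0774e-04; check Q = 0.01011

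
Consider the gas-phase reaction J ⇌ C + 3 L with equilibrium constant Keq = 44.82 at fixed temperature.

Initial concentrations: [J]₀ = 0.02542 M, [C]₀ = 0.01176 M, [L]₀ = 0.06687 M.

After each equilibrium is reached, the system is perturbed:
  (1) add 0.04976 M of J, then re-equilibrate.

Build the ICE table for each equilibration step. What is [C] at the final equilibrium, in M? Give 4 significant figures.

Q₀ = 1.3833e-04 vs Keq = 44.82 ⇒ Q<K, forward
Step 1:
                   J          C          L
  Initial    0.02542    0.01176    0.06687
  Change    -0.02542    0.02542    0.07625
  Equil   2.4318e-06    0.03718     0.1431
  solve Keq expr → x = 0.02542; check Q = 44.82
Then add 0.04976 M of J.
Step 2:
                   J          C          L
  Initial    0.04976    0.03718     0.1431
  Change    -0.04971    0.04971     0.1491
  Equil   4.8399e-05    0.08689     0.2923
  solve Keq expr → x = 0.04971; check Q = 44.82

[C]_eq = 0.08689 M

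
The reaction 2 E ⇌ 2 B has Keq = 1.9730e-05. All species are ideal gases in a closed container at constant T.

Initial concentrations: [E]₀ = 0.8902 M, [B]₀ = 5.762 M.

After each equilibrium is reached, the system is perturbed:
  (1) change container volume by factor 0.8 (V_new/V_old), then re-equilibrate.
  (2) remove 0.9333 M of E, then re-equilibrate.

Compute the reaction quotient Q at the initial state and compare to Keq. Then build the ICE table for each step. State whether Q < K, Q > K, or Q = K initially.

Q₀ = 41.9; Q > K (proceeds reverse)

Q₀ = 41.9 vs Keq = 1.9730e-05 ⇒ Q>K, reverse
Step 1:
                   E          B
  I           0.8902      5.762
  C            5.733     -5.733
  E            6.623    0.02942
  solve Keq expr → x = -2.866; check Q = 1.9730e-05
Then change container volume by factor 0.8 (V_new/V_old).
Step 2:
                   E          B
  I            8.278    0.03677
  C                0          0
  E            8.278    0.03677
  solve Keq expr → x = 0; check Q = 1.9730e-05
Then remove 0.9333 M of E.
Step 3:
                   E          B
  I            7.345    0.03677
  C         0.004127  -0.004127
  E            7.349    0.03264
  solve Keq expr → x = -0.002064; check Q = 1.9730e-05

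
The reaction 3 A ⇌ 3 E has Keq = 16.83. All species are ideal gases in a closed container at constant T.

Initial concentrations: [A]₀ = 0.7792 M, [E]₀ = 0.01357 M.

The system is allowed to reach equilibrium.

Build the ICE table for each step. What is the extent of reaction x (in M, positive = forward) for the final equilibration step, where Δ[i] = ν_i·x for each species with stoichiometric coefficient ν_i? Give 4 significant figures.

x = 0.1856 M

Q₀ = 5.2819e-06 vs Keq = 16.83 ⇒ Q<K, forward
Step 1:
                  A         E
  Initial    0.7792   0.01357
  Change    -0.5567    0.5567
  Equil      0.2225    0.5702
  solve Keq expr → x = 0.1856; check Q = 16.83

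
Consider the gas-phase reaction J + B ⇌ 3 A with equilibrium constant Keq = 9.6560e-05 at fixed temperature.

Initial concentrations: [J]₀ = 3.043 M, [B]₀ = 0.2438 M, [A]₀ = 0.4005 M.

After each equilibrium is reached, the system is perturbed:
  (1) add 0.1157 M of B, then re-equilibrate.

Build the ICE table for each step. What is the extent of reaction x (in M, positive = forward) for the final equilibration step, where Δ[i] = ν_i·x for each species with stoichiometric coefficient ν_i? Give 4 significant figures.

x = 0.001529 M

Q₀ = 0.08659 vs Keq = 9.6560e-05 ⇒ Q>K, reverse
Step 1:
                    J           B           A
  init          3.043      0.2438      0.4005
  Δ            0.1175      0.1175     -0.3525
  eq            3.161      0.3613     0.04795
  solve Keq expr → x = -0.1175; check Q = 9.6560e-05
Then add 0.1157 M of B.
Step 2:
                    J           B           A
  init          3.161       0.477     0.04795
  Δ         -0.001529   -0.001529    0.004588
  eq            3.159      0.4755     0.05254
  solve Keq expr → x = 0.001529; check Q = 9.6560e-05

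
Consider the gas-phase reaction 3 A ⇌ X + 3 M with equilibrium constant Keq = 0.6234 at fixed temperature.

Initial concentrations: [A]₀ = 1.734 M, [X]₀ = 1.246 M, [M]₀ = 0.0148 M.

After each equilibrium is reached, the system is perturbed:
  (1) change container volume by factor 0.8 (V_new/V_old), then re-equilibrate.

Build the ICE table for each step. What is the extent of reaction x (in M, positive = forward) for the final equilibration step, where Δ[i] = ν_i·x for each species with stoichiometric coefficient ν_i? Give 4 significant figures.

x = -0.01279 M

Q₀ = 7.7474e-07 vs Keq = 0.6234 ⇒ Q<K, forward
Step 1:
                  A         X         M
  Initial     1.734     1.246    0.0148
  Change    -0.7335    0.2445    0.7335
  Equil       1.001      1.49    0.7483
  solve Keq expr → x = 0.2445; check Q = 0.6234
Then change container volume by factor 0.8 (V_new/V_old).
Step 2:
                  A         X         M
  Initial     1.251     1.863    0.9353
  Change    0.03836  -0.01279  -0.03836
  Equil       1.289      1.85     0.897
  solve Keq expr → x = -0.01279; check Q = 0.6234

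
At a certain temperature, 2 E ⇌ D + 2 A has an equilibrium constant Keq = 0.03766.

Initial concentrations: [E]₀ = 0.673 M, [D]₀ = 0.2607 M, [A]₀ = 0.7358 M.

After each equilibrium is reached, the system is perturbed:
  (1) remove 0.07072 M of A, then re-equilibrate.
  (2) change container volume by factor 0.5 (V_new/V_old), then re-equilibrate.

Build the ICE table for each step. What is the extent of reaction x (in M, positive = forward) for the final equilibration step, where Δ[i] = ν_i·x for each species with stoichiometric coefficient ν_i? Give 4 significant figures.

x = -0.06456 M

Q₀ = 0.3116 vs Keq = 0.03766 ⇒ Q>K, reverse
Step 1:
                  E         D         A
  init        0.673    0.2607    0.7358
  Δ          0.2498   -0.1249   -0.2498
  eq         0.9228    0.1358     0.486
  solve Keq expr → x = -0.1249; check Q = 0.03766
Then remove 0.07072 M of A.
Step 2:
                  E         D         A
  init       0.9228    0.1358    0.4153
  Δ        -0.03041   0.01521   0.03041
  eq         0.8924     0.151    0.4457
  solve Keq expr → x = 0.01521; check Q = 0.03766
Then change container volume by factor 0.5 (V_new/V_old).
Step 3:
                  E         D         A
  init        1.785     0.302    0.8913
  Δ          0.1291  -0.06456   -0.1291
  eq          1.914    0.2374    0.7622
  solve Keq expr → x = -0.06456; check Q = 0.03766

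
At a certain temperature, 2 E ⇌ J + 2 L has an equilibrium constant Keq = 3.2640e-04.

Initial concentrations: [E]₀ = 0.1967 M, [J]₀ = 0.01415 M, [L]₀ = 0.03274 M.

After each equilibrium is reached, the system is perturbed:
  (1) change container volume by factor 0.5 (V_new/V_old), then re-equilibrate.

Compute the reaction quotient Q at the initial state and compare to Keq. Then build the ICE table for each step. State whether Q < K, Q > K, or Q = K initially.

Q₀ = 3.9202e-04; Q > K (proceeds reverse)

Q₀ = 3.9202e-04 vs Keq = 3.2640e-04 ⇒ Q>K, reverse
Step 1:
                   E          J          L
  I           0.1967    0.01415    0.03274
  C         0.001677 -8.3830e-04  -0.001677
  E           0.1984    0.01331    0.03106
  solve Keq expr → x = -8.3830e-04; check Q = 3.2640e-04
Then change container volume by factor 0.5 (V_new/V_old).
Step 2:
                   E          J          L
  I           0.3968    0.02662    0.06213
  C          0.01126  -0.005628   -0.01126
  E            0.408      0.021    0.05087
  solve Keq expr → x = -0.005628; check Q = 3.2640e-04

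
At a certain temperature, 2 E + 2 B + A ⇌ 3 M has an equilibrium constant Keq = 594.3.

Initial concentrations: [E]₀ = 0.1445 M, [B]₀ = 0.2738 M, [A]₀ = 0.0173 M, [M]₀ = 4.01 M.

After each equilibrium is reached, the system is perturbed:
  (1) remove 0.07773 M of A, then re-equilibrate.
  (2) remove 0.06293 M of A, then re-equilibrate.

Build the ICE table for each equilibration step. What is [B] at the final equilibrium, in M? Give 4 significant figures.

Q₀ = 2.3811e+06 vs Keq = 594.3 ⇒ Q>K, reverse
Step 1:
                    E           B           A           M
  init         0.1445      0.2738      0.0173        4.01
  Δ            0.4854      0.4854      0.2427     -0.7282
  eq           0.6299      0.7592        0.26       3.282
  solve Keq expr → x = -0.2427; check Q = 594.3
Then remove 0.07773 M of A.
Step 2:
                    E           B           A           M
  init         0.6299      0.7592      0.1823       3.282
  Δ           0.03679     0.03679     0.01839    -0.05518
  eq           0.6667       0.796      0.2007       3.227
  solve Keq expr → x = -0.01839; check Q = 594.3
Then remove 0.06293 M of A.
Step 3:
                    E           B           A           M
  init         0.6667       0.796      0.1378       3.227
  Δ           0.03693     0.03693     0.01847     -0.0554
  eq           0.7037       0.833      0.1562       3.171
  solve Keq expr → x = -0.01847; check Q = 594.3

[B]_eq = 0.833 M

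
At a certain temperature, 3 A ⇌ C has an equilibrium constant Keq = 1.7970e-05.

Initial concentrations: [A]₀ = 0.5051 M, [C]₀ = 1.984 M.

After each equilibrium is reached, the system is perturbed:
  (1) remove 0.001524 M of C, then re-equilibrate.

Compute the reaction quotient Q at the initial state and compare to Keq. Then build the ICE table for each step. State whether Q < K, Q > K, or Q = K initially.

Q₀ = 15.4; Q > K (proceeds reverse)

Q₀ = 15.4 vs Keq = 1.7970e-05 ⇒ Q>K, reverse
Step 1:
                  A         C
  Initial    0.5051     1.984
  Change      5.938    -1.979
  Equil       6.443  0.004806
  solve Keq expr → x = -1.979; check Q = 1.7970e-05
Then remove 0.001524 M of C.
Step 2:
                  A         C
  Initial     6.443  0.003282
  Change  -0.004542  0.001514
  Equil       6.438  0.004795
  solve Keq expr → x = 0.001514; check Q = 1.7970e-05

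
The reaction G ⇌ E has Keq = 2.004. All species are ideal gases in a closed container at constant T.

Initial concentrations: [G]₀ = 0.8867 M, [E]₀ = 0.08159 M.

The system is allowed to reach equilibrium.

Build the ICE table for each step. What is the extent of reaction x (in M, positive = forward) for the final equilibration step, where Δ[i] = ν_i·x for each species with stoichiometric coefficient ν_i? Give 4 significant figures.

x = 0.5644 M

Q₀ = 0.09202 vs Keq = 2.004 ⇒ Q<K, forward
Step 1:
                    G           E
  init         0.8867     0.08159
  Δ           -0.5644      0.5644
  eq           0.3223       0.646
  solve Keq expr → x = 0.5644; check Q = 2.004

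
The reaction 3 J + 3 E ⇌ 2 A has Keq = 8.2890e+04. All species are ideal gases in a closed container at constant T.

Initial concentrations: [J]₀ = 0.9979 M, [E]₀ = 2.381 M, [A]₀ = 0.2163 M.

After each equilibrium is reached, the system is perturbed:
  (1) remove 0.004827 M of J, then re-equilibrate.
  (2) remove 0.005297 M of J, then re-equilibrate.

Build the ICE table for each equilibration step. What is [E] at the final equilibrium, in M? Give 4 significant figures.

Q₀ = 0.003488 vs Keq = 8.2890e+04 ⇒ Q<K, forward
Step 1:
                    J           E           A
  I            0.9979       2.381      0.2163
  C           -0.9829     -0.9829      0.6553
  E           0.01497       1.398      0.8716
  solve Keq expr → x = 0.3276; check Q = 8.2890e+04
Then remove 0.004827 M of J.
Step 2:
                    J           E           A
  I           0.01014       1.398      0.8716
  C           0.00474     0.00474    -0.00316
  E           0.01488       1.403      0.8684
  solve Keq expr → x = -0.00158; check Q = 8.2890e+04
Then remove 0.005297 M of J.
Step 3:
                    J           E           A
  I          0.009585       1.403      0.8684
  C          0.005203    0.005203   -0.003468
  E           0.01479       1.408       0.865
  solve Keq expr → x = -0.001734; check Q = 8.2890e+04

[E]_eq = 1.408 M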